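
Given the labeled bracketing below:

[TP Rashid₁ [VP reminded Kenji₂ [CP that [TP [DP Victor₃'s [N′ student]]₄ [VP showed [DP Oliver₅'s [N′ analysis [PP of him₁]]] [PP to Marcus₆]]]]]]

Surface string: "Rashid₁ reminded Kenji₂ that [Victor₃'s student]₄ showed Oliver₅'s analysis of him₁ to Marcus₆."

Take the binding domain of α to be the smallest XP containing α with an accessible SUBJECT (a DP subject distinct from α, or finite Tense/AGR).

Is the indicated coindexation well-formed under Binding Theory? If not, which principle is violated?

The two coindexed NPs are *Rashid₁* and *him₁*.
*him₁* is a pronoun; its binding domain is the possessed DP, whose subject is Oliver₅. Within that domain it is c-commanded only by *Oliver₅*, which carries a different index — the pronoun is free locally, so Principle B holds.
*Rashid₁* is an R-expression; *him₁* does not c-command it, and no other NP shares its index, so Principle C is satisfied.
All principles are respected.

grammatical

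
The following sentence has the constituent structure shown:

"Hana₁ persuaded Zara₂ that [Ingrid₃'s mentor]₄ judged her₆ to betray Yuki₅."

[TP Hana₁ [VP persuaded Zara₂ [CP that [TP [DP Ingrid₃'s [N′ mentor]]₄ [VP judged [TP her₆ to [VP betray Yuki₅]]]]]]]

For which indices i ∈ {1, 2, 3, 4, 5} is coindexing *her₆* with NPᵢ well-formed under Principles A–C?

{1, 2, 3}

*her* is a pronoun, so Principle B applies: it must be free in its binding domain.
Binding domain of *her₆*: the embedded TP, whose subject is [Ingrid₃'s mentor]₄.
*Hana₁* c-commands the pronoun but from outside its binding domain, and is not c-commanded by it → coindexation permitted.
*Zara₂* c-commands the pronoun but from outside its binding domain, and is not c-commanded by it → coindexation permitted.
*Ingrid₃* and the pronoun do not c-command one another → neither Principle B nor Principle C is at stake; coindexation permitted.
*[Ingrid₃'s mentor]₄* c-commands the pronoun within its binding domain → coindexation would violate Principle B.
*Yuki₅*: the pronoun c-commands this R-expression → coindexation would violate Principle C on *Yuki₅*.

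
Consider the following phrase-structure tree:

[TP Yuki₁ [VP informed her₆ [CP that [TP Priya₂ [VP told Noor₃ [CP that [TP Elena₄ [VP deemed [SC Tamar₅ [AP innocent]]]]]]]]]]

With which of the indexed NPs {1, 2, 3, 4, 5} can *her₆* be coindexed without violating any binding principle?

none

*her* is a pronoun, so Principle B applies: it must be free in its binding domain.
Binding domain of *her₆*: the matrix TP, whose subject is Yuki₁.
*Yuki₁* c-commands the pronoun within its binding domain → coindexation would violate Principle B.
*Priya₂*: the pronoun c-commands this R-expression → coindexation would violate Principle C on *Priya₂*.
*Noor₃*: the pronoun c-commands this R-expression → coindexation would violate Principle C on *Noor₃*.
*Elena₄*: the pronoun c-commands this R-expression → coindexation would violate Principle C on *Elena₄*.
*Tamar₅*: the pronoun c-commands this R-expression → coindexation would violate Principle C on *Tamar₅*.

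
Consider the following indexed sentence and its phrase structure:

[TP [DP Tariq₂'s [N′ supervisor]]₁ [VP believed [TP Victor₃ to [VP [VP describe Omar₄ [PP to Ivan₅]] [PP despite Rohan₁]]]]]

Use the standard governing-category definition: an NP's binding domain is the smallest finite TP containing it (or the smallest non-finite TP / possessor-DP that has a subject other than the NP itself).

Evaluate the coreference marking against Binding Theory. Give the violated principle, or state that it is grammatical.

The two coindexed NPs are *[Tariq₂'s supervisor]₁* and *Rohan₁*.
*Rohan₁* is an R-expression. Principle C requires it to be free everywhere.
*[Tariq₂'s supervisor]₁* c-commands it and carries the same index.
The R-expression is bound → Principle C violation.

Principle C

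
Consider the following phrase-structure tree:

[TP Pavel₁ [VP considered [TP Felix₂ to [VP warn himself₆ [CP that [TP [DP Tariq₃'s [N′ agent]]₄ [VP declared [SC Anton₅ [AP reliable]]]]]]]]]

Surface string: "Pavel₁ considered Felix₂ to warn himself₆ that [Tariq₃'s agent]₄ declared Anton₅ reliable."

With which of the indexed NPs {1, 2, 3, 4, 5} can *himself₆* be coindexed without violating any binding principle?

{2}

*himself* is an anaphor, so Principle A applies: it must be bound in its binding domain.
Binding domain of *himself₆*: the embedded TP, whose subject is Felix₂.
*Pavel₁* c-commands the anaphor but is outside its binding domain → cannot satisfy Principle A.
*Felix₂* c-commands the anaphor within its binding domain → licit binder.
*Tariq₃* does not c-command the anaphor → cannot bind it.
*[Tariq₃'s agent]₄* does not c-command the anaphor → cannot bind it.
*Anton₅* does not c-command the anaphor → cannot bind it.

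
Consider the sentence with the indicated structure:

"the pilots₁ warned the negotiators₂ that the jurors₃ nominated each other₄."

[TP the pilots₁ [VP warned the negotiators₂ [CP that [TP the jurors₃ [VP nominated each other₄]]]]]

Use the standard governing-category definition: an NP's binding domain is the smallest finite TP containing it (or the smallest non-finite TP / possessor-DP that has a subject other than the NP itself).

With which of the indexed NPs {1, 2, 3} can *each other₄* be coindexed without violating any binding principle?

{3}

*each other* is an anaphor, so Principle A applies: it must be bound in its binding domain.
Binding domain of *each other₄*: the embedded TP, whose subject is the jurors₃.
*the pilots₁* c-commands the anaphor but is outside its binding domain → cannot satisfy Principle A.
*the negotiators₂* c-commands the anaphor but is outside its binding domain → cannot satisfy Principle A.
*the jurors₃* c-commands the anaphor within its binding domain → licit binder.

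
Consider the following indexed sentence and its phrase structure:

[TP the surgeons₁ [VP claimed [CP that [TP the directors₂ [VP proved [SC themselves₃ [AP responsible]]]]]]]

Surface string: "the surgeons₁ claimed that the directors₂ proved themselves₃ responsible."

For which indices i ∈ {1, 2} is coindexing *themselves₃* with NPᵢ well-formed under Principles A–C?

*themselves* is an anaphor, so Principle A applies: it must be bound in its binding domain.
Binding domain of *themselves₃*: the embedded TP, whose subject is the directors₂.
*the surgeons₁* c-commands the anaphor but is outside its binding domain → cannot satisfy Principle A.
*the directors₂* c-commands the anaphor within its binding domain → licit binder.

{2}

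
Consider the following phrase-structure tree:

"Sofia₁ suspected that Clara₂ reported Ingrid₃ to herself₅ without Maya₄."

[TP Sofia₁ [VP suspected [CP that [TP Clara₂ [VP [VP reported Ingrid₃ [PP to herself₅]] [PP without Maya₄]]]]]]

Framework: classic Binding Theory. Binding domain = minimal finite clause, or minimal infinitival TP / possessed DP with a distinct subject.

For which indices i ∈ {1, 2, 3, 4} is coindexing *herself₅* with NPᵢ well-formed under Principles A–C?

{2, 3}

*herself* is an anaphor, so Principle A applies: it must be bound in its binding domain.
Binding domain of *herself₅*: the embedded TP, whose subject is Clara₂.
*Sofia₁* c-commands the anaphor but is outside its binding domain → cannot satisfy Principle A.
*Clara₂* c-commands the anaphor within its binding domain → licit binder.
*Ingrid₃* c-commands the anaphor within its binding domain → licit binder.
*Maya₄* does not c-command the anaphor → cannot bind it.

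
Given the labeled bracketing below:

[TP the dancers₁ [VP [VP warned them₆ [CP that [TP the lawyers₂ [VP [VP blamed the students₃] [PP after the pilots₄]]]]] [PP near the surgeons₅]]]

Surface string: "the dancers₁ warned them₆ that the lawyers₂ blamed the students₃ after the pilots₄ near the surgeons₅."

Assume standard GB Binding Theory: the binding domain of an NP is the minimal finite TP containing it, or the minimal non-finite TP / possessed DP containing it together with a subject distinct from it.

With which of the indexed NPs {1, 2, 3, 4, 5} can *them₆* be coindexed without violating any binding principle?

*them* is a pronoun, so Principle B applies: it must be free in its binding domain.
Binding domain of *them₆*: the matrix TP, whose subject is the dancers₁.
*the dancers₁* c-commands the pronoun within its binding domain → coindexation would violate Principle B.
*the lawyers₂*: the pronoun c-commands this R-expression → coindexation would violate Principle C on *the lawyers₂*.
*the students₃*: the pronoun c-commands this R-expression → coindexation would violate Principle C on *the students₃*.
*the pilots₄*: the pronoun c-commands this R-expression → coindexation would violate Principle C on *the pilots₄*.
*the surgeons₅* and the pronoun do not c-command one another → neither Principle B nor Principle C is at stake; coindexation permitted.

{5}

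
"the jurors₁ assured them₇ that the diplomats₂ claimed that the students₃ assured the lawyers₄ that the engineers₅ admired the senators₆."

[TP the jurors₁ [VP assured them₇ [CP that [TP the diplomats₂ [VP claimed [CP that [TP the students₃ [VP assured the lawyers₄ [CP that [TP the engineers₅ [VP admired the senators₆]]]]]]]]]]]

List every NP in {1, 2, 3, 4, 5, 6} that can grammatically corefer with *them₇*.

*them* is a pronoun, so Principle B applies: it must be free in its binding domain.
Binding domain of *them₇*: the matrix TP, whose subject is the jurors₁.
*the jurors₁* c-commands the pronoun within its binding domain → coindexation would violate Principle B.
*the diplomats₂*: the pronoun c-commands this R-expression → coindexation would violate Principle C on *the diplomats₂*.
*the students₃*: the pronoun c-commands this R-expression → coindexation would violate Principle C on *the students₃*.
*the lawyers₄*: the pronoun c-commands this R-expression → coindexation would violate Principle C on *the lawyers₄*.
*the engineers₅*: the pronoun c-commands this R-expression → coindexation would violate Principle C on *the engineers₅*.
*the senators₆*: the pronoun c-commands this R-expression → coindexation would violate Principle C on *the senators₆*.

none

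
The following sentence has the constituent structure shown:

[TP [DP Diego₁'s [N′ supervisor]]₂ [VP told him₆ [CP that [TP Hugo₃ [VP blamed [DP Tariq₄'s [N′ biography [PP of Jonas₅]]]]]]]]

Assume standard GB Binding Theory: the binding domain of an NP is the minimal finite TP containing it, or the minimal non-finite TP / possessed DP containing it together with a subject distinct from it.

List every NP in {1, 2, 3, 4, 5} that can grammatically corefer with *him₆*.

*him* is a pronoun, so Principle B applies: it must be free in its binding domain.
Binding domain of *him₆*: the matrix TP, whose subject is [Diego₁'s supervisor]₂.
*Diego₁* and the pronoun do not c-command one another → neither Principle B nor Principle C is at stake; coindexation permitted.
*[Diego₁'s supervisor]₂* c-commands the pronoun within its binding domain → coindexation would violate Principle B.
*Hugo₃*: the pronoun c-commands this R-expression → coindexation would violate Principle C on *Hugo₃*.
*Tariq₄*: the pronoun c-commands this R-expression → coindexation would violate Principle C on *Tariq₄*.
*Jonas₅*: the pronoun c-commands this R-expression → coindexation would violate Principle C on *Jonas₅*.

{1}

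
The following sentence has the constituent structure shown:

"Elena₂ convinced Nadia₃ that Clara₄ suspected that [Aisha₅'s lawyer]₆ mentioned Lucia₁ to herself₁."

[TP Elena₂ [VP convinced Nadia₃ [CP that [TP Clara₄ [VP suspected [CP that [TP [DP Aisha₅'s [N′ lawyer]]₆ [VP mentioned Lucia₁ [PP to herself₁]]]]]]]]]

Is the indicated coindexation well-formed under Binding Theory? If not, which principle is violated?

grammatical

The two coindexed NPs are *Lucia₁* and *herself₁*.
*herself₁* is an anaphor; its binding domain is the embedded TP, whose subject is [Aisha₅'s lawyer]₆. *Lucia₁* c-commands it within that domain and shares its index, so Principle A is satisfied.
*Lucia₁* is an R-expression; *herself₁* does not c-command it, and no other NP shares its index, so Principle C is satisfied.
All principles are respected.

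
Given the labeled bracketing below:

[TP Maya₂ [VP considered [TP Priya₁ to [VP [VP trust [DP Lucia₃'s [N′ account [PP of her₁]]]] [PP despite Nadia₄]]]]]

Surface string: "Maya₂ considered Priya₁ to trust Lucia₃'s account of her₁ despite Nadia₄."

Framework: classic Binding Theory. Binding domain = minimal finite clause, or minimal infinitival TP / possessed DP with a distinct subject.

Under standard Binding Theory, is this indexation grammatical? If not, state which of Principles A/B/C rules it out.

The two coindexed NPs are *Priya₁* and *her₁*.
*her₁* is a pronoun; its binding domain is the possessed DP, whose subject is Lucia₃. Within that domain it is c-commanded only by *Lucia₃*, which carries a different index — the pronoun is free locally, so Principle B holds.
*Priya₁* is an R-expression; *her₁* does not c-command it, and no other NP shares its index, so Principle C is satisfied.
All principles are respected.

grammatical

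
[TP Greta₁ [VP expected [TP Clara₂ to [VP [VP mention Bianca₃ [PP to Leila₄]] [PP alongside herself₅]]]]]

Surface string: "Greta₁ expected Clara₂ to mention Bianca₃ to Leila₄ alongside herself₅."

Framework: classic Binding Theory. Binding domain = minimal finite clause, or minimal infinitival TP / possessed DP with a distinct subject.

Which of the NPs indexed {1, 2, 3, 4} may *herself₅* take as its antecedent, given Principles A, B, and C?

{2}

*herself* is an anaphor, so Principle A applies: it must be bound in its binding domain.
Binding domain of *herself₅*: the embedded TP, whose subject is Clara₂.
*Greta₁* c-commands the anaphor but is outside its binding domain → cannot satisfy Principle A.
*Clara₂* c-commands the anaphor within its binding domain → licit binder.
*Bianca₃* does not c-command the anaphor → cannot bind it.
*Leila₄* does not c-command the anaphor → cannot bind it.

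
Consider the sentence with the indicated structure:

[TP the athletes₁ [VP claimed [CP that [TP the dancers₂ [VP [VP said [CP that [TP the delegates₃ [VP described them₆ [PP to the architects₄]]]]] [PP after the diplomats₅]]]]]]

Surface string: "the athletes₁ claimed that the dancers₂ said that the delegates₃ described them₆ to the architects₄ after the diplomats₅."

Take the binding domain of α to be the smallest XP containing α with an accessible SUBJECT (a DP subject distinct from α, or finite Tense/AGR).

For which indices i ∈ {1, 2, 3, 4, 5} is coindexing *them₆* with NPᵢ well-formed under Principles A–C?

*them* is a pronoun, so Principle B applies: it must be free in its binding domain.
Binding domain of *them₆*: the embedded TP, whose subject is the delegates₃.
*the athletes₁* c-commands the pronoun but from outside its binding domain, and is not c-commanded by it → coindexation permitted.
*the dancers₂* c-commands the pronoun but from outside its binding domain, and is not c-commanded by it → coindexation permitted.
*the delegates₃* c-commands the pronoun within its binding domain → coindexation would violate Principle B.
*the architects₄*: the pronoun c-commands this R-expression → coindexation would violate Principle C on *the architects₄*.
*the diplomats₅* and the pronoun do not c-command one another → neither Principle B nor Principle C is at stake; coindexation permitted.

{1, 2, 5}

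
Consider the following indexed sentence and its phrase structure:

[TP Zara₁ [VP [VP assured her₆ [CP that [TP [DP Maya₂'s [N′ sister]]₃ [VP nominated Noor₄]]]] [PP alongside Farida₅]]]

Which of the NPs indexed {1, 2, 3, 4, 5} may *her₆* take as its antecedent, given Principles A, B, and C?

*her* is a pronoun, so Principle B applies: it must be free in its binding domain.
Binding domain of *her₆*: the matrix TP, whose subject is Zara₁.
*Zara₁* c-commands the pronoun within its binding domain → coindexation would violate Principle B.
*Maya₂*: the pronoun c-commands this R-expression → coindexation would violate Principle C on *Maya₂*.
*[Maya₂'s sister]₃*: the pronoun c-commands this R-expression → coindexation would violate Principle C on *[Maya₂'s sister]₃*.
*Noor₄*: the pronoun c-commands this R-expression → coindexation would violate Principle C on *Noor₄*.
*Farida₅* and the pronoun do not c-command one another → neither Principle B nor Principle C is at stake; coindexation permitted.

{5}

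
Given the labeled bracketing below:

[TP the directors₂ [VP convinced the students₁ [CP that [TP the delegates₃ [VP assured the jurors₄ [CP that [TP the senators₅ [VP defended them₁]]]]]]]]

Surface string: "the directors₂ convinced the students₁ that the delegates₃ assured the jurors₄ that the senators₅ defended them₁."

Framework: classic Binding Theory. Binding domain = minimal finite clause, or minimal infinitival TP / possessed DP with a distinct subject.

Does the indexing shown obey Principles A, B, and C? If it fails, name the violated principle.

The two coindexed NPs are *the students₁* and *them₁*.
*them₁* is a pronoun; its binding domain is the embedded TP, whose subject is the senators₅. Within that domain it is c-commanded only by *the senators₅*, which carries a different index — the pronoun is free locally, so Principle B holds.
*the students₁* is an R-expression; *them₁* does not c-command it, and no other NP shares its index, so Principle C is satisfied.
All principles are respected.

grammatical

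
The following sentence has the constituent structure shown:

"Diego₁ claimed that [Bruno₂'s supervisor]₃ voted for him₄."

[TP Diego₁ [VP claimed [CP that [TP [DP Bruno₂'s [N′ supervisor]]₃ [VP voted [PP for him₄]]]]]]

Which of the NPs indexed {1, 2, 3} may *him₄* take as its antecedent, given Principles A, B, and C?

*him* is a pronoun, so Principle B applies: it must be free in its binding domain.
Binding domain of *him₄*: the embedded TP, whose subject is [Bruno₂'s supervisor]₃.
*Diego₁* c-commands the pronoun but from outside its binding domain, and is not c-commanded by it → coindexation permitted.
*Bruno₂* and the pronoun do not c-command one another → neither Principle B nor Principle C is at stake; coindexation permitted.
*[Bruno₂'s supervisor]₃* c-commands the pronoun within its binding domain → coindexation would violate Principle B.

{1, 2}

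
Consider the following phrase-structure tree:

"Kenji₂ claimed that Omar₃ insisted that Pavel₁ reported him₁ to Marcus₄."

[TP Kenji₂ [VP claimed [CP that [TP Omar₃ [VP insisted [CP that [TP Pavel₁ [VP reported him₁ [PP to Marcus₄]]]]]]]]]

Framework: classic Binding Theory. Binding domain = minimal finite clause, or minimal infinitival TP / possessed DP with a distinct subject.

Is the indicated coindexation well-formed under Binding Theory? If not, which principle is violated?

Principle B

The two coindexed NPs are *Pavel₁* and *him₁*.
*him₁* is a pronoun. Its binding domain is the embedded TP, whose subject is Pavel₁.
*Pavel₁* c-commands it within that domain and carries the same index.
The pronoun is locally bound → Principle B violation.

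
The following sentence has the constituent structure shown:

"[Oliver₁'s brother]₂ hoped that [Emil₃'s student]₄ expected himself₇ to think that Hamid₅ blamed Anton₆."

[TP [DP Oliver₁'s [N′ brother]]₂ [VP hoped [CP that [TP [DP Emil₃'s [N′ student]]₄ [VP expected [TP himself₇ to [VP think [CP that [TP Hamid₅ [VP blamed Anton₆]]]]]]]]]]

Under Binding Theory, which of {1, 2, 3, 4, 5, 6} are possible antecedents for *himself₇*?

*himself* is an anaphor, so Principle A applies: it must be bound in its binding domain.
Binding domain of *himself₇*: the embedded TP, whose subject is [Emil₃'s student]₄.
*Oliver₁* does not c-command the anaphor → cannot bind it.
*[Oliver₁'s brother]₂* c-commands the anaphor but is outside its binding domain → cannot satisfy Principle A.
*Emil₃* does not c-command the anaphor → cannot bind it.
*[Emil₃'s student]₄* c-commands the anaphor within its binding domain → licit binder.
*Hamid₅* does not c-command the anaphor → cannot bind it.
*Anton₆* does not c-command the anaphor → cannot bind it.

{4}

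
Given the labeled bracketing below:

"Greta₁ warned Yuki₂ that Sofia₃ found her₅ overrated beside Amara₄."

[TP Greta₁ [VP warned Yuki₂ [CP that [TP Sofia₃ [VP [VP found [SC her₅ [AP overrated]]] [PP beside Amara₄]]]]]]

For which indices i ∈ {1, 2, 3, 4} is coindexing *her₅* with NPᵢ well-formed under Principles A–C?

{1, 2, 4}

*her* is a pronoun, so Principle B applies: it must be free in its binding domain.
Binding domain of *her₅*: the embedded TP, whose subject is Sofia₃.
*Greta₁* c-commands the pronoun but from outside its binding domain, and is not c-commanded by it → coindexation permitted.
*Yuki₂* c-commands the pronoun but from outside its binding domain, and is not c-commanded by it → coindexation permitted.
*Sofia₃* c-commands the pronoun within its binding domain → coindexation would violate Principle B.
*Amara₄* and the pronoun do not c-command one another → neither Principle B nor Principle C is at stake; coindexation permitted.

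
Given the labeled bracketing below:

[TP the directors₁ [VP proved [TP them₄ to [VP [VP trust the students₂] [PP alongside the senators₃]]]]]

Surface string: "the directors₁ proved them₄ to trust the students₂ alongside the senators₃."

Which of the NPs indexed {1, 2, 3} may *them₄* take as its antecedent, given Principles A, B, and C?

none

*them* is a pronoun, so Principle B applies: it must be free in its binding domain.
Binding domain of *them₄*: the matrix TP, whose subject is the directors₁.
*the directors₁* c-commands the pronoun within its binding domain → coindexation would violate Principle B.
*the students₂*: the pronoun c-commands this R-expression → coindexation would violate Principle C on *the students₂*.
*the senators₃*: the pronoun c-commands this R-expression → coindexation would violate Principle C on *the senators₃*.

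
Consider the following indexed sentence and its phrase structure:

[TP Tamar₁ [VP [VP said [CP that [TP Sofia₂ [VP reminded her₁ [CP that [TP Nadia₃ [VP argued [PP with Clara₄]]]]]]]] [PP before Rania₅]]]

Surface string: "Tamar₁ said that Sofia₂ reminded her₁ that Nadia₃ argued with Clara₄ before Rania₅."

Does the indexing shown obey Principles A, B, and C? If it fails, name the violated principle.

The two coindexed NPs are *Tamar₁* and *her₁*.
*her₁* is a pronoun; its binding domain is the embedded TP, whose subject is Sofia₂. Within that domain it is c-commanded only by *Sofia₂*, which carries a different index — the pronoun is free locally, so Principle B holds.
*Tamar₁* is an R-expression; *her₁* does not c-command it, and no other NP shares its index, so Principle C is satisfied.
All principles are respected.

grammatical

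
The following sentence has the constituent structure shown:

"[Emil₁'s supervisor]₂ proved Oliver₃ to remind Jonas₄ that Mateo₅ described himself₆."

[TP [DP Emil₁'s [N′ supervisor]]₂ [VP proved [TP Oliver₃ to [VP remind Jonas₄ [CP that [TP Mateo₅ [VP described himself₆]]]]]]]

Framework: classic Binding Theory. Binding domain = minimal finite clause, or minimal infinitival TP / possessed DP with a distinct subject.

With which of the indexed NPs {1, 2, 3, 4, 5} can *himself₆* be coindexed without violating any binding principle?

*himself* is an anaphor, so Principle A applies: it must be bound in its binding domain.
Binding domain of *himself₆*: the embedded TP, whose subject is Mateo₅.
*Emil₁* does not c-command the anaphor → cannot bind it.
*[Emil₁'s supervisor]₂* c-commands the anaphor but is outside its binding domain → cannot satisfy Principle A.
*Oliver₃* c-commands the anaphor but is outside its binding domain → cannot satisfy Principle A.
*Jonas₄* c-commands the anaphor but is outside its binding domain → cannot satisfy Principle A.
*Mateo₅* c-commands the anaphor within its binding domain → licit binder.

{5}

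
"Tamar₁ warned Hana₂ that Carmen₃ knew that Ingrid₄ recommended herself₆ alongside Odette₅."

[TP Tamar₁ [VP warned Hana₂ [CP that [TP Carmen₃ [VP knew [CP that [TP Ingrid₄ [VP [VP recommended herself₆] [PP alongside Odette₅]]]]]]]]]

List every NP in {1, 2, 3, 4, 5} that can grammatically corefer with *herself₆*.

{4}

*herself* is an anaphor, so Principle A applies: it must be bound in its binding domain.
Binding domain of *herself₆*: the embedded TP, whose subject is Ingrid₄.
*Tamar₁* c-commands the anaphor but is outside its binding domain → cannot satisfy Principle A.
*Hana₂* c-commands the anaphor but is outside its binding domain → cannot satisfy Principle A.
*Carmen₃* c-commands the anaphor but is outside its binding domain → cannot satisfy Principle A.
*Ingrid₄* c-commands the anaphor within its binding domain → licit binder.
*Odette₅* does not c-command the anaphor → cannot bind it.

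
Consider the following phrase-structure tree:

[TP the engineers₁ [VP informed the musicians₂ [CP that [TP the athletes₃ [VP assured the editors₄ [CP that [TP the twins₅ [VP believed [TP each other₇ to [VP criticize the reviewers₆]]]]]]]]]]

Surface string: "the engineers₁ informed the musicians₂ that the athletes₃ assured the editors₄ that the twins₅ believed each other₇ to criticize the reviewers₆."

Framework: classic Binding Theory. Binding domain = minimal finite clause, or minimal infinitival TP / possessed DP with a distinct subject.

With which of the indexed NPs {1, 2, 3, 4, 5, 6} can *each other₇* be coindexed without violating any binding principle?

*each other* is an anaphor, so Principle A applies: it must be bound in its binding domain.
Binding domain of *each other₇*: the embedded TP, whose subject is the twins₅.
*the engineers₁* c-commands the anaphor but is outside its binding domain → cannot satisfy Principle A.
*the musicians₂* c-commands the anaphor but is outside its binding domain → cannot satisfy Principle A.
*the athletes₃* c-commands the anaphor but is outside its binding domain → cannot satisfy Principle A.
*the editors₄* c-commands the anaphor but is outside its binding domain → cannot satisfy Principle A.
*the twins₅* c-commands the anaphor within its binding domain → licit binder.
*the reviewers₆* does not c-command the anaphor → cannot bind it.

{5}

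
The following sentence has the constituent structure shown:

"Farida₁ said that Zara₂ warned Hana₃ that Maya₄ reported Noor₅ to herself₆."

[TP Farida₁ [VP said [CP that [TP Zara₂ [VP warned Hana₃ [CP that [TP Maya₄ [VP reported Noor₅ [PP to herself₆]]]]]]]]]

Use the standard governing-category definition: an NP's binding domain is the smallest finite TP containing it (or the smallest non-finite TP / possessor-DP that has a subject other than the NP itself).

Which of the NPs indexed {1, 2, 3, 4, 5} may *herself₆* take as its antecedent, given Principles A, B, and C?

{4, 5}

*herself* is an anaphor, so Principle A applies: it must be bound in its binding domain.
Binding domain of *herself₆*: the embedded TP, whose subject is Maya₄.
*Farida₁* c-commands the anaphor but is outside its binding domain → cannot satisfy Principle A.
*Zara₂* c-commands the anaphor but is outside its binding domain → cannot satisfy Principle A.
*Hana₃* c-commands the anaphor but is outside its binding domain → cannot satisfy Principle A.
*Maya₄* c-commands the anaphor within its binding domain → licit binder.
*Noor₅* c-commands the anaphor within its binding domain → licit binder.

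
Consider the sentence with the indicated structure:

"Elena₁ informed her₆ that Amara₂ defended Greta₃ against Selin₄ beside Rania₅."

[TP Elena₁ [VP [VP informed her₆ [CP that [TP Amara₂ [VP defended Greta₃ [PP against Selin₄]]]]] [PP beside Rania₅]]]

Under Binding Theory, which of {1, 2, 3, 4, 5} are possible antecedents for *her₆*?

{5}

*her* is a pronoun, so Principle B applies: it must be free in its binding domain.
Binding domain of *her₆*: the matrix TP, whose subject is Elena₁.
*Elena₁* c-commands the pronoun within its binding domain → coindexation would violate Principle B.
*Amara₂*: the pronoun c-commands this R-expression → coindexation would violate Principle C on *Amara₂*.
*Greta₃*: the pronoun c-commands this R-expression → coindexation would violate Principle C on *Greta₃*.
*Selin₄*: the pronoun c-commands this R-expression → coindexation would violate Principle C on *Selin₄*.
*Rania₅* and the pronoun do not c-command one another → neither Principle B nor Principle C is at stake; coindexation permitted.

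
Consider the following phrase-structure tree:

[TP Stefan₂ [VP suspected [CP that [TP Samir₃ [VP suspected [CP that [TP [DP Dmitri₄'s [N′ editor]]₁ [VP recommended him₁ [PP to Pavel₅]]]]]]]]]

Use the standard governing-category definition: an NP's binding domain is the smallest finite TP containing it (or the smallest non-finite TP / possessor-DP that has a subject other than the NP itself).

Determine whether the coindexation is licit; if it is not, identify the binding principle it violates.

Principle B

The two coindexed NPs are *[Dmitri₄'s editor]₁* and *him₁*.
*him₁* is a pronoun. Its binding domain is the embedded TP, whose subject is [Dmitri₄'s editor]₁.
*[Dmitri₄'s editor]₁* c-commands it within that domain and carries the same index.
The pronoun is locally bound → Principle B violation.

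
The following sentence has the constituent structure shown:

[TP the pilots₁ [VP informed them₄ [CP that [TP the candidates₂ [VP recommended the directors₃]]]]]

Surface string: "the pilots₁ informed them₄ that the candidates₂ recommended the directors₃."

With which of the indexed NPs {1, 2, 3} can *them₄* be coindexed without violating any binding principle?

*them* is a pronoun, so Principle B applies: it must be free in its binding domain.
Binding domain of *them₄*: the matrix TP, whose subject is the pilots₁.
*the pilots₁* c-commands the pronoun within its binding domain → coindexation would violate Principle B.
*the candidates₂*: the pronoun c-commands this R-expression → coindexation would violate Principle C on *the candidates₂*.
*the directors₃*: the pronoun c-commands this R-expression → coindexation would violate Principle C on *the directors₃*.

none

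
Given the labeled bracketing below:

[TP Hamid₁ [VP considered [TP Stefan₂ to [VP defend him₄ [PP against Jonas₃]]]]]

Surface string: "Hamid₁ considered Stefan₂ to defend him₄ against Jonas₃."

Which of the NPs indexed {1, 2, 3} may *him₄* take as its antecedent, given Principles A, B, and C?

*him* is a pronoun, so Principle B applies: it must be free in its binding domain.
Binding domain of *him₄*: the embedded TP, whose subject is Stefan₂.
*Hamid₁* c-commands the pronoun but from outside its binding domain, and is not c-commanded by it → coindexation permitted.
*Stefan₂* c-commands the pronoun within its binding domain → coindexation would violate Principle B.
*Jonas₃*: the pronoun c-commands this R-expression → coindexation would violate Principle C on *Jonas₃*.

{1}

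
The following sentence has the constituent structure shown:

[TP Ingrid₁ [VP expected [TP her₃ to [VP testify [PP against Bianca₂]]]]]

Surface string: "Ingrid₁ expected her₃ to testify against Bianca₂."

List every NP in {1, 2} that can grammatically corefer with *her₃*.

*her* is a pronoun, so Principle B applies: it must be free in its binding domain.
Binding domain of *her₃*: the matrix TP, whose subject is Ingrid₁.
*Ingrid₁* c-commands the pronoun within its binding domain → coindexation would violate Principle B.
*Bianca₂*: the pronoun c-commands this R-expression → coindexation would violate Principle C on *Bianca₂*.

none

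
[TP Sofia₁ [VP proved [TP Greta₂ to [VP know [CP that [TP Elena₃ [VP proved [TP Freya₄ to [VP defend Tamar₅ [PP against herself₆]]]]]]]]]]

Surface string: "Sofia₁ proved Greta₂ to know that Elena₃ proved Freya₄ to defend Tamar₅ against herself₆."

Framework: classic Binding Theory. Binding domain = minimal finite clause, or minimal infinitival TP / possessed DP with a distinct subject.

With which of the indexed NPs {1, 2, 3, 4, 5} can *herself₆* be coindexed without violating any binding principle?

*herself* is an anaphor, so Principle A applies: it must be bound in its binding domain.
Binding domain of *herself₆*: the embedded TP, whose subject is Freya₄.
*Sofia₁* c-commands the anaphor but is outside its binding domain → cannot satisfy Principle A.
*Greta₂* c-commands the anaphor but is outside its binding domain → cannot satisfy Principle A.
*Elena₃* c-commands the anaphor but is outside its binding domain → cannot satisfy Principle A.
*Freya₄* c-commands the anaphor within its binding domain → licit binder.
*Tamar₅* c-commands the anaphor within its binding domain → licit binder.

{4, 5}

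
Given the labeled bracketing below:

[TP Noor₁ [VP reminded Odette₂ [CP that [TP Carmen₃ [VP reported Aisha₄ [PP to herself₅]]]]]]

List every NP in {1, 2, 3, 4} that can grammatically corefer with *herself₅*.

*herself* is an anaphor, so Principle A applies: it must be bound in its binding domain.
Binding domain of *herself₅*: the embedded TP, whose subject is Carmen₃.
*Noor₁* c-commands the anaphor but is outside its binding domain → cannot satisfy Principle A.
*Odette₂* c-commands the anaphor but is outside its binding domain → cannot satisfy Principle A.
*Carmen₃* c-commands the anaphor within its binding domain → licit binder.
*Aisha₄* c-commands the anaphor within its binding domain → licit binder.

{3, 4}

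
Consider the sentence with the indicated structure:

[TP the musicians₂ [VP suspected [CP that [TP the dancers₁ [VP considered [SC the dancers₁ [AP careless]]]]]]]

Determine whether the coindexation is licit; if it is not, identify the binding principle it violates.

The two coindexed NPs are *the dancers₁* (the higher occurrence) and *the dancers₁* (the lower occurrence).
*the dancers₁* (the lower occurrence) is an R-expression. Principle C requires it to be free everywhere.
*the dancers₁* (the higher occurrence) c-commands it and carries the same index.
The R-expression is bound → Principle C violation.

Principle C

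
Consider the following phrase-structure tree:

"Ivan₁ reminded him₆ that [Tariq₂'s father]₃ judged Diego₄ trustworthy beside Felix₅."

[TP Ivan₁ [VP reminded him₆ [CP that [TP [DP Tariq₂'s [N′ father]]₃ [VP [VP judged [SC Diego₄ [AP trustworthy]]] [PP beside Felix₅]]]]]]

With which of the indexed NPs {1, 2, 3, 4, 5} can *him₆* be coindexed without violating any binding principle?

*him* is a pronoun, so Principle B applies: it must be free in its binding domain.
Binding domain of *him₆*: the matrix TP, whose subject is Ivan₁.
*Ivan₁* c-commands the pronoun within its binding domain → coindexation would violate Principle B.
*Tariq₂*: the pronoun c-commands this R-expression → coindexation would violate Principle C on *Tariq₂*.
*[Tariq₂'s father]₃*: the pronoun c-commands this R-expression → coindexation would violate Principle C on *[Tariq₂'s father]₃*.
*Diego₄*: the pronoun c-commands this R-expression → coindexation would violate Principle C on *Diego₄*.
*Felix₅*: the pronoun c-commands this R-expression → coindexation would violate Principle C on *Felix₅*.

none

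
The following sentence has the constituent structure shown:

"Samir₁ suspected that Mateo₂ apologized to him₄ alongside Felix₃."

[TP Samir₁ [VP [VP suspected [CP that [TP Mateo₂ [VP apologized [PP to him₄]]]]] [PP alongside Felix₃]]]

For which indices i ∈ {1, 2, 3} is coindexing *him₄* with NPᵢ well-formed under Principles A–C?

*him* is a pronoun, so Principle B applies: it must be free in its binding domain.
Binding domain of *him₄*: the embedded TP, whose subject is Mateo₂.
*Samir₁* c-commands the pronoun but from outside its binding domain, and is not c-commanded by it → coindexation permitted.
*Mateo₂* c-commands the pronoun within its binding domain → coindexation would violate Principle B.
*Felix₃* and the pronoun do not c-command one another → neither Principle B nor Principle C is at stake; coindexation permitted.

{1, 3}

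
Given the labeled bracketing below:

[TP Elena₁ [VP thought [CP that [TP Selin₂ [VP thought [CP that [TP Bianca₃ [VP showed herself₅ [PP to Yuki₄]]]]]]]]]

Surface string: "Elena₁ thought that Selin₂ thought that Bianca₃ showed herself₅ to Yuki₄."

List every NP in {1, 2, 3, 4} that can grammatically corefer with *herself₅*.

{3}

*herself* is an anaphor, so Principle A applies: it must be bound in its binding domain.
Binding domain of *herself₅*: the embedded TP, whose subject is Bianca₃.
*Elena₁* c-commands the anaphor but is outside its binding domain → cannot satisfy Principle A.
*Selin₂* c-commands the anaphor but is outside its binding domain → cannot satisfy Principle A.
*Bianca₃* c-commands the anaphor within its binding domain → licit binder.
*Yuki₄* does not c-command the anaphor → cannot bind it.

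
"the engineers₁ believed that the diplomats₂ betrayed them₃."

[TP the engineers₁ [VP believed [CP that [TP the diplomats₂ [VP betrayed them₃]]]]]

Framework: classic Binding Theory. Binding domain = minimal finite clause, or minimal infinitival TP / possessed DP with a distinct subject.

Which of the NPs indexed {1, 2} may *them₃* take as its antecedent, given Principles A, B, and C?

{1}

*them* is a pronoun, so Principle B applies: it must be free in its binding domain.
Binding domain of *them₃*: the embedded TP, whose subject is the diplomats₂.
*the engineers₁* c-commands the pronoun but from outside its binding domain, and is not c-commanded by it → coindexation permitted.
*the diplomats₂* c-commands the pronoun within its binding domain → coindexation would violate Principle B.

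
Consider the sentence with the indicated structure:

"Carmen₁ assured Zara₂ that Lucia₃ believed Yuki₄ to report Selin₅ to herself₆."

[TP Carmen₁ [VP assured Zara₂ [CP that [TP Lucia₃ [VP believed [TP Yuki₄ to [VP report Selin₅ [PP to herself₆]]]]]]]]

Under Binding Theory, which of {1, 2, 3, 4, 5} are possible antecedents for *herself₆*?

{4, 5}

*herself* is an anaphor, so Principle A applies: it must be bound in its binding domain.
Binding domain of *herself₆*: the embedded TP, whose subject is Yuki₄.
*Carmen₁* c-commands the anaphor but is outside its binding domain → cannot satisfy Principle A.
*Zara₂* c-commands the anaphor but is outside its binding domain → cannot satisfy Principle A.
*Lucia₃* c-commands the anaphor but is outside its binding domain → cannot satisfy Principle A.
*Yuki₄* c-commands the anaphor within its binding domain → licit binder.
*Selin₅* c-commands the anaphor within its binding domain → licit binder.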